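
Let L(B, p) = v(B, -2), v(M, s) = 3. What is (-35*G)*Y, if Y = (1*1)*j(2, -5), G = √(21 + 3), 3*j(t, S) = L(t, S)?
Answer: -70*√6 ≈ -171.46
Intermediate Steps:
L(B, p) = 3
j(t, S) = 1 (j(t, S) = (⅓)*3 = 1)
G = 2*√6 (G = √24 = 2*√6 ≈ 4.8990)
Y = 1 (Y = (1*1)*1 = 1*1 = 1)
(-35*G)*Y = -70*√6*1 = -70*√6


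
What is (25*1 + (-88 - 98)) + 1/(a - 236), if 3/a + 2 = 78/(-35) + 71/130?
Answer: -42589159/264522 ≈ -161.00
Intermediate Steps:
a = -910/1117 (a = 3/(-2 + (78/(-35) + 71/130)) = 3/(-2 + (78*(-1/35) + 71*(1/130))) = 3/(-2 + (-78/35 + 71/130)) = 3/(-2 - 1531/910) = 3/(-3351/910) = 3*(-910/3351) = -910/1117 ≈ -0.81468)
(25*1 + (-88 - 98)) + 1/(a - 236) = (25*1 + (-88 - 98)) + 1/(-910/1117 - 236) = (25 - 186) + 1/(-264522/1117) = -161 - 1117/264522 = -42589159/264522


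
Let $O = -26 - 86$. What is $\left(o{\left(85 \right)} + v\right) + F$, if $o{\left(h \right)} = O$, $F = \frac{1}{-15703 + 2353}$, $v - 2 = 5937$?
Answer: $\frac{77790449}{13350} \approx 5827.0$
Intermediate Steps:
$v = 5939$ ($v = 2 + 5937 = 5939$)
$F = - \frac{1}{13350}$ ($F = \frac{1}{-13350} = - \frac{1}{13350} \approx -7.4906 \cdot 10^{-5}$)
$O = -112$
$o{\left(h \right)} = -112$
$\left(o{\left(85 \right)} + v\right) + F = \left(-112 + 5939\right) - \frac{1}{13350} = 5827 - \frac{1}{13350} = \frac{77790449}{13350}$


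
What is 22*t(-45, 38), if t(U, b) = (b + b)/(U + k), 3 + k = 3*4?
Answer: -418/9 ≈ -46.444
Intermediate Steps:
k = 9 (k = -3 + 3*4 = -3 + 12 = 9)
t(U, b) = 2*b/(9 + U) (t(U, b) = (b + b)/(U + 9) = (2*b)/(9 + U) = 2*b/(9 + U))
22*t(-45, 38) = 22*(2*38/(9 - 45)) = 22*(2*38/(-36)) = 22*(2*38*(-1/36)) = 22*(-19/9) = -418/9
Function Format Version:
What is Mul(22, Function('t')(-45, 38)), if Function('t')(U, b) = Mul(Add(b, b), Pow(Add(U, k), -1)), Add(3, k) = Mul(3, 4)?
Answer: Rational(-418, 9) ≈ -46.444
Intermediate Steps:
k = 9 (k = Add(-3, Mul(3, 4)) = Add(-3, 12) = 9)
Function('t')(U, b) = Mul(2, b, Pow(Add(9, U), -1)) (Function('t')(U, b) = Mul(Add(b, b), Pow(Add(U, 9), -1)) = Mul(Mul(2, b), Pow(Add(9, U), -1)) = Mul(2, b, Pow(Add(9, U), -1)))
Mul(22, Function('t')(-45, 38)) = Mul(22, Mul(2, 38, Pow(Add(9, -45), -1))) = Mul(22, Mul(2, 38, Pow(-36, -1))) = Mul(22, Mul(2, 38, Rational(-1, 36))) = Mul(22, Rational(-19, 9)) = Rational(-418, 9)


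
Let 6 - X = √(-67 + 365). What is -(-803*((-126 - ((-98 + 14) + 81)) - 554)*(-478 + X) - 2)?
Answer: 256593834 + 543631*√298 ≈ 2.6598e+8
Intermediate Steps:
X = 6 - √298 (X = 6 - √(-67 + 365) = 6 - √298 ≈ -11.263)
-(-803*((-126 - ((-98 + 14) + 81)) - 554)*(-478 + X) - 2) = -(-803*((-126 - ((-98 + 14) + 81)) - 554)*(-478 + (6 - √298)) - 2) = -(-803*((-126 - (-84 + 81)) - 554)*(-472 - √298) - 2) = -(-803*((-126 - 1*(-3)) - 554)*(-472 - √298) - 2) = -(-803*((-126 + 3) - 554)*(-472 - √298) - 2) = -(-803*(-123 - 554)*(-472 - √298) - 2) = -(-(-543631)*(-472 - √298) - 2) = -(-803*(319544 + 677*√298) - 2) = -((-256593832 - 543631*√298) - 2) = -(-256593834 - 543631*√298) = 256593834 + 543631*√298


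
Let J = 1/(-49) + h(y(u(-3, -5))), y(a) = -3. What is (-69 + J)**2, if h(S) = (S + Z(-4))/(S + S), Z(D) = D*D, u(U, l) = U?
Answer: 438023041/86436 ≈ 5067.6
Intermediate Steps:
Z(D) = D**2
h(S) = (16 + S)/(2*S) (h(S) = (S + (-4)**2)/(S + S) = (S + 16)/((2*S)) = (16 + S)*(1/(2*S)) = (16 + S)/(2*S))
J = -643/294 (J = 1/(-49) + (1/2)*(16 - 3)/(-3) = -1/49 + (1/2)*(-1/3)*13 = -1/49 - 13/6 = -643/294 ≈ -2.1871)
(-69 + J)**2 = (-69 - 643/294)**2 = (-20929/294)**2 = 438023041/86436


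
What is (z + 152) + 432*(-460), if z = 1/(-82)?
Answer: -16282577/82 ≈ -1.9857e+5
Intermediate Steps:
z = -1/82 ≈ -0.012195
(z + 152) + 432*(-460) = (-1/82 + 152) + 432*(-460) = 12463/82 - 198720 = -16282577/82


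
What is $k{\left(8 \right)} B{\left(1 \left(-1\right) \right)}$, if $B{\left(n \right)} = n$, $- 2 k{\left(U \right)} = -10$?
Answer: $-5$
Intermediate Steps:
$k{\left(U \right)} = 5$ ($k{\left(U \right)} = \left(- \frac{1}{2}\right) \left(-10\right) = 5$)
$k{\left(8 \right)} B{\left(1 \left(-1\right) \right)} = 5 \cdot 1 \left(-1\right) = 5 \left(-1\right) = -5$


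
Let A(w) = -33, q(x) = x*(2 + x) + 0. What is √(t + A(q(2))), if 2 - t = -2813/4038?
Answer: I*√494109870/4038 ≈ 5.5049*I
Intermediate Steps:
q(x) = x*(2 + x)
t = 10889/4038 (t = 2 - (-2813)/4038 = 2 - 1*(-2813/4038) = 2 + 2813/4038 = 10889/4038 ≈ 2.6966)
√(t + A(q(2))) = √(10889/4038 - 33) = √(-122365/4038) = I*√494109870/4038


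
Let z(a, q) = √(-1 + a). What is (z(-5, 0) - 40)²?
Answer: (40 - I*√6)² ≈ 1594.0 - 195.96*I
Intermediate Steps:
(z(-5, 0) - 40)² = (√(-1 - 5) - 40)² = (√(-6) - 40)² = (I*√6 - 40)² = (-40 + I*√6)²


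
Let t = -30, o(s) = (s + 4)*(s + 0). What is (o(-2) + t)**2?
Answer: 1156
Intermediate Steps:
o(s) = s*(4 + s) (o(s) = (4 + s)*s = s*(4 + s))
(o(-2) + t)**2 = (-2*(4 - 2) - 30)**2 = (-2*2 - 30)**2 = (-4 - 30)**2 = (-34)**2 = 1156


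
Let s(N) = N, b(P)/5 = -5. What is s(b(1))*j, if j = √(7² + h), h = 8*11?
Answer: -25*√137 ≈ -292.62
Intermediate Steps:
b(P) = -25 (b(P) = 5*(-5) = -25)
h = 88
j = √137 (j = √(7² + 88) = √(49 + 88) = √137 ≈ 11.705)
s(b(1))*j = -25*√137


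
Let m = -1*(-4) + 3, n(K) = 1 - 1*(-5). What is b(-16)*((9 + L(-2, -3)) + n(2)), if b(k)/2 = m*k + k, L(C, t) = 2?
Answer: -4352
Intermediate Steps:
n(K) = 6 (n(K) = 1 + 5 = 6)
m = 7 (m = 4 + 3 = 7)
b(k) = 16*k (b(k) = 2*(7*k + k) = 2*(8*k) = 16*k)
b(-16)*((9 + L(-2, -3)) + n(2)) = (16*(-16))*((9 + 2) + 6) = -256*(11 + 6) = -256*17 = -4352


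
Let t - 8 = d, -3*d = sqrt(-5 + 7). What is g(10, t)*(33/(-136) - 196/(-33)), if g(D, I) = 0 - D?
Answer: -127835/2244 ≈ -56.967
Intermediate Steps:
d = -sqrt(2)/3 (d = -sqrt(-5 + 7)/3 = -sqrt(2)/3 ≈ -0.47140)
t = 8 - sqrt(2)/3 ≈ 7.5286
g(D, I) = -D
g(10, t)*(33/(-136) - 196/(-33)) = (-1*10)*(33/(-136) - 196/(-33)) = -10*(33*(-1/136) - 196*(-1/33)) = -10*(-33/136 + 196/33) = -10*25567/4488 = -127835/2244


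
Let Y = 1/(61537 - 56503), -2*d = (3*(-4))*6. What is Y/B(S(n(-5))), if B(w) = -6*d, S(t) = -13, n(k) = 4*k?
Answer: -1/1087344 ≈ -9.1967e-7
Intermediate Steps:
d = 36 (d = -3*(-4)*6/2 = -(-6)*6 = -½*(-72) = 36)
B(w) = -216 (B(w) = -6*36 = -216)
Y = 1/5034 ≈ 0.00019865
Y/B(S(n(-5))) = (1/5034)/(-216) = (1/5034)*(-1/216) = -1/1087344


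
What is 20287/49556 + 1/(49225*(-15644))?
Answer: 976408108359/2385117581275 ≈ 0.40938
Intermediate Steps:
20287/49556 + 1/(49225*(-15644)) = 20287*(1/49556) + (1/49225)*(-1/15644) = 20287/49556 - 1/770075900 = 976408108359/2385117581275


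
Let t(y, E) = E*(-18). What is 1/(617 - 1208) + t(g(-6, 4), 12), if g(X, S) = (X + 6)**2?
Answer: -127657/591 ≈ -216.00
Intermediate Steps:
g(X, S) = (6 + X)**2
t(y, E) = -18*E
1/(617 - 1208) + t(g(-6, 4), 12) = 1/(617 - 1208) - 18*12 = 1/(-591) - 216 = -1/591 - 216 = -127657/591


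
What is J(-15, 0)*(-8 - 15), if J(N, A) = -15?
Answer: 345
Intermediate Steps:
J(-15, 0)*(-8 - 15) = -15*(-8 - 15) = -15*(-23) = 345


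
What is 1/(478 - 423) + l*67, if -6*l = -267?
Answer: 327967/110 ≈ 2981.5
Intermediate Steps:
l = 89/2 (l = -⅙*(-267) = 89/2 ≈ 44.500)
1/(478 - 423) + l*67 = 1/(478 - 423) + (89/2)*67 = 1/55 + 5963/2 = 327967/110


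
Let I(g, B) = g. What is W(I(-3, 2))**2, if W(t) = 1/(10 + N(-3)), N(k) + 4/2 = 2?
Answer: 1/100 ≈ 0.010000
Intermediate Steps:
N(k) = 0 (N(k) = -2 + 2 = 0)
W(t) = 1/10 (W(t) = 1/(10 + 0) = 1/10)
W(I(-3, 2))**2 = (1/10)**2 = 1/100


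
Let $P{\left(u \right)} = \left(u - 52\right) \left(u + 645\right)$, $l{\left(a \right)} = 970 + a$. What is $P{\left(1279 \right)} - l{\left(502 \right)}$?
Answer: $2359276$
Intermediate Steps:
$P{\left(u \right)} = \left(-52 + u\right) \left(645 + u\right)$
$P{\left(1279 \right)} - l{\left(502 \right)} = \left(-33540 + 1279^{2} + 593 \cdot 1279\right) - \left(970 + 502\right) = \left(-33540 + 1635841 + 758447\right) - 1472 = 2360748 - 1472 = 2359276$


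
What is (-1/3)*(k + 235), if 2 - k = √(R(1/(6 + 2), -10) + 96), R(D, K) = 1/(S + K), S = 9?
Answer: -79 + √95/3 ≈ -75.751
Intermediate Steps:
R(D, K) = 1/(9 + K)
k = 2 - √95 (k = 2 - √(1/(9 - 10) + 96) = 2 - √(1/(-1) + 96) = 2 - √(-1 + 96) = 2 - √95 ≈ -7.7468)
(-1/3)*(k + 235) = (-1/3)*((2 - √95) + 235) = (-1*⅓)*(237 - √95) = -(237 - √95)/3 = -79 + √95/3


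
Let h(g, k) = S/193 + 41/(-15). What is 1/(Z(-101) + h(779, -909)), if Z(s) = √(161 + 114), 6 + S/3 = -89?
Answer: 3207660/196021321 + 41905125*√11/2156234531 ≈ 0.080820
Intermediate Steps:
S = -285 (S = -18 + 3*(-89) = -18 - 267 = -285)
Z(s) = 5*√11 (Z(s) = √275 = 5*√11)
h(g, k) = -12188/2895 (h(g, k) = -285/193 + 41/(-15) = -285*1/193 + 41*(-1/15) = -285/193 - 41/15 = -12188/2895)
1/(Z(-101) + h(779, -909)) = 1/(5*√11 - 12188/2895) = 1/(-12188/2895 + 5*√11)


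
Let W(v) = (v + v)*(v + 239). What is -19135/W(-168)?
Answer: 19135/23856 ≈ 0.80210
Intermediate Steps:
W(v) = 2*v*(239 + v) (W(v) = (2*v)*(239 + v) = 2*v*(239 + v))
-19135/W(-168) = -19135*(-1/(336*(239 - 168))) = -19135/(2*(-168)*71) = -19135/(-23856) = -19135*(-1/23856) = 19135/23856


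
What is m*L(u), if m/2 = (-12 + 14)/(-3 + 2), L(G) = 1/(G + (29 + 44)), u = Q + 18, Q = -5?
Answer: -2/43 ≈ -0.046512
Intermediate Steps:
u = 13 (u = -5 + 18 = 13)
L(G) = 1/(73 + G) (L(G) = 1/(G + 73) = 1/(73 + G))
m = -4 (m = 2*((-12 + 14)/(-3 + 2)) = 2*(2/(-1)) = 2*(2*(-1)) = 2*(-2) = -4)
m*L(u) = -4/(73 + 13) = -4/86 = -4*1/86 = -2/43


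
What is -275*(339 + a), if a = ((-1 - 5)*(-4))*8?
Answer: -146025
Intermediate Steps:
a = 192 (a = -6*(-4)*8 = 24*8 = 192)
-275*(339 + a) = -275*(339 + 192) = -275*531 = -146025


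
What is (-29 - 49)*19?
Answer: -1482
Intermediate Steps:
(-29 - 49)*19 = -78*19 = -1482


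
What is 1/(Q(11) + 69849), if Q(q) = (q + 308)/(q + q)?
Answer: 2/139727 ≈ 1.4314e-5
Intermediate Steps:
Q(q) = (308 + q)/(2*q) (Q(q) = (308 + q)/((2*q)) = (308 + q)*(1/(2*q)) = (308 + q)/(2*q))
1/(Q(11) + 69849) = 1/((½)*(308 + 11)/11 + 69849) = 1/((½)*(1/11)*319 + 69849) = 1/(29/2 + 69849) = 1/(139727/2) = 2/139727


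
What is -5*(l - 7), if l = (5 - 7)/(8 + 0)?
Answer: 145/4 ≈ 36.250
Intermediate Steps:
l = -1/4 (l = -2/8 = -2*1/8 = -1/4 ≈ -0.25000)
-5*(l - 7) = -5*(-1/4 - 7) = -5*(-29/4) = 145/4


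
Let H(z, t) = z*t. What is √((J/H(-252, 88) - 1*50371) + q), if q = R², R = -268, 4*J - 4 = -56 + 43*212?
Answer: √151371647/84 ≈ 146.47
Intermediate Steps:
H(z, t) = t*z
J = 2266 (J = 1 + (-56 + 43*212)/4 = 1 + (-56 + 9116)/4 = 1 + (¼)*9060 = 1 + 2265 = 2266)
q = 71824 (q = (-268)² = 71824)
√((J/H(-252, 88) - 1*50371) + q) = √((2266/((88*(-252))) - 1*50371) + 71824) = √((2266/(-22176) - 50371) + 71824) = √((2266*(-1/22176) - 50371) + 71824) = √((-103/1008 - 50371) + 71824) = √(-50774071/1008 + 71824) = √(21624521/1008) = √151371647/84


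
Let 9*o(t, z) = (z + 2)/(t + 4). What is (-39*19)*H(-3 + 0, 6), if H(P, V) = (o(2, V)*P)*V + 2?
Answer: 494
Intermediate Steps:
o(t, z) = (2 + z)/(9*(4 + t)) (o(t, z) = ((z + 2)/(t + 4))/9 = ((2 + z)/(4 + t))/9 = (2 + z)/(9*(4 + t)))
H(P, V) = 2 + P*V*(1/27 + V/54) (H(P, V) = (((2 + V)/(9*(4 + 2)))*P)*V + 2 = (((1/9)*(2 + V)/6)*P)*V + 2 = (((1/9)*(1/6)*(2 + V))*P)*V + 2 = ((1/27 + V/54)*P)*V + 2 = (P*(1/27 + V/54))*V + 2 = P*V*(1/27 + V/54) + 2 = 2 + P*V*(1/27 + V/54))
(-39*19)*H(-3 + 0, 6) = (-39*19)*(2 + (1/54)*(-3 + 0)*6*(2 + 6)) = -741*(2 + (1/54)*(-3)*6*8) = -741*(2 - 8/3) = -741*(-2/3) = 494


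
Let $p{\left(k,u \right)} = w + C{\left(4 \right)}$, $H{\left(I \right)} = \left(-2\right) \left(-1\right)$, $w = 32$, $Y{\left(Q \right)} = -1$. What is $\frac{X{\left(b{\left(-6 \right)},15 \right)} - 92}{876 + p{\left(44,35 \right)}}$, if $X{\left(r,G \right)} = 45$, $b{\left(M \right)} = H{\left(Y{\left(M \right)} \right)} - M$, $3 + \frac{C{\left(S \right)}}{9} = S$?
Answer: $- \frac{47}{917} \approx -0.051254$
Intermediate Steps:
$C{\left(S \right)} = -27 + 9 S$
$H{\left(I \right)} = 2$
$p{\left(k,u \right)} = 41$ ($p{\left(k,u \right)} = 32 + \left(-27 + 9 \cdot 4\right) = 32 + \left(-27 + 36\right) = 32 + 9 = 41$)
$b{\left(M \right)} = 2 - M$
$\frac{X{\left(b{\left(-6 \right)},15 \right)} - 92}{876 + p{\left(44,35 \right)}} = \frac{45 - 92}{876 + 41} = - \frac{47}{917}$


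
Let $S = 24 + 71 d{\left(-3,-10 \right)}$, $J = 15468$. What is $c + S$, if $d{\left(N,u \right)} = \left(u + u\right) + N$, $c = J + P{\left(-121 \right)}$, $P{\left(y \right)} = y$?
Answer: $13738$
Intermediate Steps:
$c = 15347$ ($c = 15468 - 121 = 15347$)
$d{\left(N,u \right)} = N + 2 u$ ($d{\left(N,u \right)} = 2 u + N = N + 2 u$)
$S = -1609$ ($S = 24 + 71 \left(-3 + 2 \left(-10\right)\right) = 24 + 71 \left(-3 - 20\right) = 24 + 71 \left(-23\right) = 24 - 1633 = -1609$)
$c + S = 15347 - 1609 = 13738$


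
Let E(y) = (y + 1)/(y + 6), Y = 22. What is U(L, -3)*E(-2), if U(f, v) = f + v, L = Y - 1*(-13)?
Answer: -8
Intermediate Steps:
L = 35 (L = 22 - 1*(-13) = 22 + 13 = 35)
E(y) = (1 + y)/(6 + y)
U(L, -3)*E(-2) = (35 - 3)*((1 - 2)/(6 - 2)) = 32*(-1/4) = 32*((¼)*(-1)) = 32*(-¼) = -8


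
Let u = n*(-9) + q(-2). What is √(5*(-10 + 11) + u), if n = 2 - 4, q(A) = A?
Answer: √21 ≈ 4.5826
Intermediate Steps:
n = -2
u = 16 (u = -2*(-9) - 2 = 18 - 2 = 16)
√(5*(-10 + 11) + u) = √(5*(-10 + 11) + 16) = √(5*1 + 16) = √(5 + 16) = √21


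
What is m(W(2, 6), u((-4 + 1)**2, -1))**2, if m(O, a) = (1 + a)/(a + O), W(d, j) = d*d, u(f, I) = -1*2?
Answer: 1/4 ≈ 0.25000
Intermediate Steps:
u(f, I) = -2
W(d, j) = d**2
m(O, a) = (1 + a)/(O + a)
m(W(2, 6), u((-4 + 1)**2, -1))**2 = ((1 - 2)/(2**2 - 2))**2 = (-1/(4 - 2))**2 = (-1/2)**2 = 1/4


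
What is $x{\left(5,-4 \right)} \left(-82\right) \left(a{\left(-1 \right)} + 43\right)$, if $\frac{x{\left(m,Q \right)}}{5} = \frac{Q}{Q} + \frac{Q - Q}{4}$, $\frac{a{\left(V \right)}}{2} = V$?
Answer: $-16810$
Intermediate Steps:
$a{\left(V \right)} = 2 V$
$x{\left(m,Q \right)} = 5$ ($x{\left(m,Q \right)} = 5 \left(\frac{Q}{Q} + \frac{Q - Q}{4}\right) = 5 \left(1 + 0 \cdot \frac{1}{4}\right) = 5 \left(1 + 0\right) = 5 \cdot 1 = 5$)
$x{\left(5,-4 \right)} \left(-82\right) \left(a{\left(-1 \right)} + 43\right) = 5 \left(-82\right) \left(2 \left(-1\right) + 43\right) = - 410 \left(-2 + 43\right) = \left(-410\right) 41 = -16810$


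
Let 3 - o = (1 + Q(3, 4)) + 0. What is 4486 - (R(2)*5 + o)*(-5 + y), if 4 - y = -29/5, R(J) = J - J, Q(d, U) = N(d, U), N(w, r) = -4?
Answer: 22286/5 ≈ 4457.2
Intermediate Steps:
Q(d, U) = -4
R(J) = 0
o = 6 (o = 3 - ((1 - 4) + 0) = 3 - (-3 + 0) = 3 - 1*(-3) = 3 + 3 = 6)
y = 49/5 (y = 4 - (-29)/5 = 4 - 1*(-29/5) = 4 + 29/5 = 49/5 ≈ 9.8000)
4486 - (R(2)*5 + o)*(-5 + y) = 4486 - (0*5 + 6)*(-5 + 49/5) = 4486 - (0 + 6)*24/5 = 4486 - 6*24/5 = 4486 - 1*144/5 = 4486 - 144/5 = 22286/5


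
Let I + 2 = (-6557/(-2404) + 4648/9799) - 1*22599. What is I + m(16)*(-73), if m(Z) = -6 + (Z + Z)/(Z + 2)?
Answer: -4725638932945/212011164 ≈ -22290.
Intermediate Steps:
m(Z) = -6 + 2*Z/(2 + Z) (m(Z) = -6 + (2*Z)/(2 + Z) = -6 + 2*Z/(2 + Z))
I = -532331720561/23556796 (I = -2 + ((-6557/(-2404) + 4648/9799) - 1*22599) = -2 + ((-6557*(-1/2404) + 4648*(1/9799)) - 22599) = -2 + ((6557/2404 + 4648/9799) - 22599) = -2 + (75425835/23556796 - 22599) = -2 - 532284606969/23556796 = -532331720561/23556796 ≈ -22598.)
I + m(16)*(-73) = -532331720561/23556796 + (4*(-3 - 1*16)/(2 + 16))*(-73) = -532331720561/23556796 + (4*(-3 - 16)/18)*(-73) = -532331720561/23556796 + (4*(1/18)*(-19))*(-73) = -532331720561/23556796 - 38/9*(-73) = -532331720561/23556796 + 2774/9 = -4725638932945/212011164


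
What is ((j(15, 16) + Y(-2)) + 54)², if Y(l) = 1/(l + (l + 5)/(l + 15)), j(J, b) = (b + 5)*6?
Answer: 17032129/529 ≈ 32197.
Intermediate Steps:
j(J, b) = 30 + 6*b (j(J, b) = (5 + b)*6 = 30 + 6*b)
Y(l) = 1/(l + (5 + l)/(15 + l))
((j(15, 16) + Y(-2)) + 54)² = (((30 + 6*16) + (15 - 2)/(5 + (-2)² + 16*(-2))) + 54)² = (((30 + 96) + 13/(5 + 4 - 32)) + 54)² = ((126 + 13/(-23)) + 54)² = ((126 - 1/23*13) + 54)² = ((126 - 13/23) + 54)² = (2885/23 + 54)² = (4127/23)² = 17032129/529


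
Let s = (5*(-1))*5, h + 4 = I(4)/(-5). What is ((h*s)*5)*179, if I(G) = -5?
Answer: 67125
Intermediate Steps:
h = -3 (h = -4 - 5/(-5) = -4 - 5*(-⅕) = -4 + 1 = -3)
s = -25 (s = -5*5 = -25)
((h*s)*5)*179 = (-3*(-25)*5)*179 = (75*5)*179 = 375*179 = 67125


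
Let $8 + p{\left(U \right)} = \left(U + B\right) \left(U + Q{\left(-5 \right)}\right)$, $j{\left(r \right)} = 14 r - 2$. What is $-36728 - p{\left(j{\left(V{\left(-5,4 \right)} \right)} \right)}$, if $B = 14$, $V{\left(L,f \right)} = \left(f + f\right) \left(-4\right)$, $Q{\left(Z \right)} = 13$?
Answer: $-227252$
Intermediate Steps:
$V{\left(L,f \right)} = - 8 f$ ($V{\left(L,f \right)} = 2 f \left(-4\right) = - 8 f$)
$j{\left(r \right)} = -2 + 14 r$
$p{\left(U \right)} = -8 + \left(13 + U\right) \left(14 + U\right)$ ($p{\left(U \right)} = -8 + \left(U + 14\right) \left(U + 13\right) = -8 + \left(14 + U\right) \left(13 + U\right) = -8 + \left(13 + U\right) \left(14 + U\right)$)
$-36728 - p{\left(j{\left(V{\left(-5,4 \right)} \right)} \right)} = -36728 - \left(174 + \left(-2 + 14 \left(\left(-8\right) 4\right)\right)^{2} + 27 \left(-2 + 14 \left(\left(-8\right) 4\right)\right)\right) = -36728 - \left(174 + \left(-2 + 14 \left(-32\right)\right)^{2} + 27 \left(-2 + 14 \left(-32\right)\right)\right) = -36728 - \left(174 + \left(-2 - 448\right)^{2} + 27 \left(-2 - 448\right)\right) = -36728 - \left(174 + \left(-450\right)^{2} + 27 \left(-450\right)\right) = -36728 - \left(174 + 202500 - 12150\right) = -36728 - 190524 = -227252$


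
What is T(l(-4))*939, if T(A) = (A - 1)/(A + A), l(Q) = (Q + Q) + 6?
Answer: 2817/4 ≈ 704.25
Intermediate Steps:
l(Q) = 6 + 2*Q (l(Q) = 2*Q + 6 = 6 + 2*Q)
T(A) = (-1 + A)/(2*A) (T(A) = (-1 + A)/((2*A)) = (-1 + A)*(1/(2*A)) = (-1 + A)/(2*A))
T(l(-4))*939 = ((-1 + (6 + 2*(-4)))/(2*(6 + 2*(-4))))*939 = ((-1 + (6 - 8))/(2*(6 - 8)))*939 = ((½)*(-1 - 2)/(-2))*939 = ((½)*(-½)*(-3))*939 = (¾)*939 = 2817/4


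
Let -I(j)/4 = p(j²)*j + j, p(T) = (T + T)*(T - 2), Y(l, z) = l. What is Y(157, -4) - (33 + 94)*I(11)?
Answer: 160928969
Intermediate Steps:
p(T) = 2*T*(-2 + T) (p(T) = (2*T)*(-2 + T) = 2*T*(-2 + T))
I(j) = -4*j - 8*j³*(-2 + j²) (I(j) = -4*((2*j²*(-2 + j²))*j + j) = -4*(2*j³*(-2 + j²) + j) = -4*(j + 2*j³*(-2 + j²)) = -4*j - 8*j³*(-2 + j²))
Y(157, -4) - (33 + 94)*I(11) = 157 - (33 + 94)*(-8*11⁵ - 4*11 + 16*11³) = 157 - 127*(-8*161051 - 44 + 16*1331) = 157 - 127*(-1288408 - 44 + 21296) = 157 - 127*(-1267156) = 157 - 1*(-160928812) = 157 + 160928812 = 160928969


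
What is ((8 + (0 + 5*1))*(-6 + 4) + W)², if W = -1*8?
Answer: 1156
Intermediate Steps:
W = -8
((8 + (0 + 5*1))*(-6 + 4) + W)² = ((8 + (0 + 5*1))*(-6 + 4) - 8)² = ((8 + (0 + 5))*(-2) - 8)² = ((8 + 5)*(-2) - 8)² = (13*(-2) - 8)² = (-26 - 8)² = (-34)² = 1156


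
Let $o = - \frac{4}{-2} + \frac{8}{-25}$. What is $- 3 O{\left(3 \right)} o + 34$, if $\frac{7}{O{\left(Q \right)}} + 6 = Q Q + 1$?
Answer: $\frac{1259}{50} \approx 25.18$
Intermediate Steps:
$O{\left(Q \right)} = \frac{7}{-5 + Q^{2}}$ ($O{\left(Q \right)} = \frac{7}{-6 + \left(Q Q + 1\right)} = \frac{7}{-6 + \left(Q^{2} + 1\right)} = \frac{7}{-6 + \left(1 + Q^{2}\right)} = \frac{7}{-5 + Q^{2}}$)
$o = \frac{42}{25}$ ($o = \left(-4\right) \left(- \frac{1}{2}\right) + 8 \left(- \frac{1}{25}\right) = 2 - \frac{8}{25} = \frac{42}{25} \approx 1.68$)
$- 3 O{\left(3 \right)} o + 34 = - 3 \frac{7}{-5 + 3^{2}} \cdot \frac{42}{25} + 34 = - 3 \frac{7}{-5 + 9} \cdot \frac{42}{25} + 34 = - 3 \cdot \frac{7}{4} \cdot \frac{42}{25} + 34 = - 3 \cdot 7 \cdot \frac{1}{4} \cdot \frac{42}{25} + 34 = \left(-3\right) \frac{7}{4} \cdot \frac{42}{25} + 34 = \left(- \frac{21}{4}\right) \frac{42}{25} + 34 = - \frac{441}{50} + 34 = \frac{1259}{50}$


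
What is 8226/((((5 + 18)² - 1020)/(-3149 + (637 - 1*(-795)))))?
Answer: 14124042/491 ≈ 28766.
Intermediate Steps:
8226/((((5 + 18)² - 1020)/(-3149 + (637 - 1*(-795))))) = 8226/(((23² - 1020)/(-3149 + (637 + 795)))) = 8226/(((529 - 1020)/(-3149 + 1432))) = 8226/((-491/(-1717))) = 8226/((-491*(-1/1717))) = 8226/(491/1717) = 8226*(1717/491) = 14124042/491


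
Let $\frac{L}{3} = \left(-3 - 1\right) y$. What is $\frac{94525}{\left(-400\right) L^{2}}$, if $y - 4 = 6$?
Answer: $- \frac{3781}{230400} \approx -0.016411$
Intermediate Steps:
$y = 10$ ($y = 4 + 6 = 10$)
$L = -120$ ($L = 3 \left(-3 - 1\right) 10 = 3 \left(\left(-4\right) 10\right) = 3 \left(-40\right) = -120$)
$\frac{94525}{\left(-400\right) L^{2}} = \frac{94525}{\left(-400\right) \left(-120\right)^{2}} = \frac{94525}{\left(-400\right) 14400} = \frac{94525}{-5760000} = 94525 \left(- \frac{1}{5760000}\right) = - \frac{3781}{230400}$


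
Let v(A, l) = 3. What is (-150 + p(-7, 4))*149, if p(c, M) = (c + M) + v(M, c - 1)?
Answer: -22350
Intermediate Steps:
p(c, M) = 3 + M + c (p(c, M) = (c + M) + 3 = (M + c) + 3 = 3 + M + c)
(-150 + p(-7, 4))*149 = (-150 + (3 + 4 - 7))*149 = (-150 + 0)*149 = -150*149 = -22350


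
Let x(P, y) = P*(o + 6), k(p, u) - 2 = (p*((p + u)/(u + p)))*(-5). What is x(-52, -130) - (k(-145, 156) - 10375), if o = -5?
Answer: 9596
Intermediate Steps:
k(p, u) = 2 - 5*p (k(p, u) = 2 + (p*((p + u)/(u + p)))*(-5) = 2 + (p*((p + u)/(p + u)))*(-5) = 2 + (p*1)*(-5) = 2 + p*(-5) = 2 - 5*p)
x(P, y) = P (x(P, y) = P*(-5 + 6) = P*1 = P)
x(-52, -130) - (k(-145, 156) - 10375) = -52 - ((2 - 5*(-145)) - 10375) = -52 - ((2 + 725) - 10375) = -52 - (727 - 10375) = -52 - 1*(-9648) = -52 + 9648 = 9596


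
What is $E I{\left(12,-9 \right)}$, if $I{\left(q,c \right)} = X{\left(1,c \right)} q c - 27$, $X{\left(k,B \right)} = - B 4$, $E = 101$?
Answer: $-395415$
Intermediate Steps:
$X{\left(k,B \right)} = - 4 B$
$I{\left(q,c \right)} = -27 - 4 q c^{2}$ ($I{\left(q,c \right)} = - 4 c q c - 27 = - 4 q c^{2} - 27 = -27 - 4 q c^{2}$)
$E I{\left(12,-9 \right)} = 101 \left(-27 - 48 \left(-9\right)^{2}\right) = 101 \left(-27 - 48 \cdot 81\right) = 101 \left(-27 - 3888\right) = 101 \left(-3915\right) = -395415$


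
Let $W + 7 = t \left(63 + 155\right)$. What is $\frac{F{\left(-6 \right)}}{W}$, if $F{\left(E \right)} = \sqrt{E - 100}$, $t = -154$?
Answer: $- \frac{i \sqrt{106}}{33579} \approx - 0.00030661 i$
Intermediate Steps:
$W = -33579$ ($W = -7 - 154 \left(63 + 155\right) = -7 - 33572 = -33579$)
$F{\left(E \right)} = \sqrt{-100 + E}$
$\frac{F{\left(-6 \right)}}{W} = \frac{\sqrt{-100 - 6}}{-33579} = \sqrt{-106} \left(- \frac{1}{33579}\right) = i \sqrt{106} \left(- \frac{1}{33579}\right) = - \frac{i \sqrt{106}}{33579}$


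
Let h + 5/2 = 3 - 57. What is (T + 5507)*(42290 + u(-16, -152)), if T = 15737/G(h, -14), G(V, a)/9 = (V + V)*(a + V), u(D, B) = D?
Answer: 33384570564322/143397 ≈ 2.3281e+8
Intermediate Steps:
h = -113/2 (h = -5/2 + (3 - 57) = -5/2 - 54 = -113/2 ≈ -56.500)
G(V, a) = 18*V*(V + a) (G(V, a) = 9*((V + V)*(a + V)) = 9*((2*V)*(V + a)) = 9*(2*V*(V + a)) = 18*V*(V + a))
T = 31474/143397 (T = 15737/((18*(-113/2)*(-113/2 - 14))) = 15737/((18*(-113/2)*(-141/2))) = 15737/(143397/2) = 15737*(2/143397) = 31474/143397 ≈ 0.21949)
(T + 5507)*(42290 + u(-16, -152)) = (31474/143397 + 5507)*(42290 - 16) = (789718753/143397)*42274 = 33384570564322/143397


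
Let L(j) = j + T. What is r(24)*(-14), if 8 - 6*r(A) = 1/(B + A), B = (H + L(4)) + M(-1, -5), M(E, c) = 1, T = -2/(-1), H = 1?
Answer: -595/32 ≈ -18.594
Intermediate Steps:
T = 2 (T = -2*(-1) = 2)
L(j) = 2 + j (L(j) = j + 2 = 2 + j)
B = 8 (B = (1 + (2 + 4)) + 1 = (1 + 6) + 1 = 7 + 1 = 8)
r(A) = 4/3 - 1/(6*(8 + A))
r(24)*(-14) = ((63 + 8*24)/(6*(8 + 24)))*(-14) = ((⅙)*(63 + 192)/32)*(-14) = ((⅙)*(1/32)*255)*(-14) = (85/64)*(-14) = -595/32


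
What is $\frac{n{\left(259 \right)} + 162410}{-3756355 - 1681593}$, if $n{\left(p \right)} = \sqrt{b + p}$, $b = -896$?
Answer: $- \frac{81205}{2718974} - \frac{7 i \sqrt{13}}{5437948} \approx -0.029866 - 4.6412 \cdot 10^{-6} i$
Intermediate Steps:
$n{\left(p \right)} = \sqrt{-896 + p}$
$\frac{n{\left(259 \right)} + 162410}{-3756355 - 1681593} = \frac{\sqrt{-896 + 259} + 162410}{-3756355 - 1681593} = \frac{\sqrt{-637} + 162410}{-5437948} = \left(7 i \sqrt{13} + 162410\right) \left(- \frac{1}{5437948}\right) = \left(162410 + 7 i \sqrt{13}\right) \left(- \frac{1}{5437948}\right) = - \frac{81205}{2718974} - \frac{7 i \sqrt{13}}{5437948}$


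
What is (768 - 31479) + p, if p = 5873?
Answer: -24838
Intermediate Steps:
(768 - 31479) + p = (768 - 31479) + 5873 = -30711 + 5873 = -24838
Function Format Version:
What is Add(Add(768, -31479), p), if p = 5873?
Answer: -24838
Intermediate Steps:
Add(Add(768, -31479), p) = Add(Add(768, -31479), 5873) = Add(-30711, 5873) = -24838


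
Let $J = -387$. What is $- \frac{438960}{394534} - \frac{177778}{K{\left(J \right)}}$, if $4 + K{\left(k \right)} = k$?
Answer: $\frac{34983916046}{77131397} \approx 453.56$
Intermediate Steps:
$K{\left(k \right)} = -4 + k$
$- \frac{438960}{394534} - \frac{177778}{K{\left(J \right)}} = - \frac{438960}{394534} - \frac{177778}{-4 - 387} = \left(-438960\right) \frac{1}{394534} - \frac{177778}{-391} = - \frac{219480}{197267} - - \frac{177778}{391} = - \frac{219480}{197267} + \frac{177778}{391} = \frac{34983916046}{77131397}$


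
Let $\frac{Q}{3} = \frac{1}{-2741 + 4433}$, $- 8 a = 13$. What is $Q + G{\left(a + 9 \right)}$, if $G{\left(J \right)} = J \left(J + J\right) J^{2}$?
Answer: $\frac{1708548413}{288768} \approx 5916.7$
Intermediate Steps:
$a = - \frac{13}{8}$ ($a = \left(- \frac{1}{8}\right) 13 = - \frac{13}{8} \approx -1.625$)
$Q = \frac{1}{564}$ ($Q = \frac{3}{-2741 + 4433} = \frac{3}{1692} = 3 \cdot \frac{1}{1692} = \frac{1}{564} \approx 0.0017731$)
$G{\left(J \right)} = 2 J^{4}$ ($G{\left(J \right)} = J 2 J J^{2} = J 2 J^{3} = 2 J^{4}$)
$Q + G{\left(a + 9 \right)} = \frac{1}{564} + 2 \left(- \frac{13}{8} + 9\right)^{4} = \frac{1}{564} + 2 \left(\frac{59}{8}\right)^{4} = \frac{1}{564} + 2 \cdot \frac{12117361}{4096} = \frac{1}{564} + \frac{12117361}{2048} = \frac{1708548413}{288768}$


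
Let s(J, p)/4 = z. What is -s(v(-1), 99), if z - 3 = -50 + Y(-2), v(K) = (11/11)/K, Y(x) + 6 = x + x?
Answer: 228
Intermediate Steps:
Y(x) = -6 + 2*x (Y(x) = -6 + (x + x) = -6 + 2*x)
v(K) = 1/K (v(K) = (11*(1/11))/K = 1/K)
z = -57 (z = 3 + (-50 + (-6 + 2*(-2))) = 3 + (-50 + (-6 - 4)) = 3 + (-50 - 10) = 3 - 60 = -57)
s(J, p) = -228 (s(J, p) = 4*(-57) = -228)
-s(v(-1), 99) = -1*(-228) = 228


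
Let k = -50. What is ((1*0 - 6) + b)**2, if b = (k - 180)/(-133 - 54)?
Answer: 795664/34969 ≈ 22.753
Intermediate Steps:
b = 230/187 (b = (-50 - 180)/(-133 - 54) = -230/(-187) = -230*(-1/187) = 230/187 ≈ 1.2299)
((1*0 - 6) + b)**2 = ((1*0 - 6) + 230/187)**2 = ((0 - 6) + 230/187)**2 = (-6 + 230/187)**2 = (-892/187)**2 = 795664/34969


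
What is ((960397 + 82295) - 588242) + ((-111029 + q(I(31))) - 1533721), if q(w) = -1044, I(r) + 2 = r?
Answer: -1191344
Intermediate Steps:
I(r) = -2 + r
((960397 + 82295) - 588242) + ((-111029 + q(I(31))) - 1533721) = ((960397 + 82295) - 588242) + ((-111029 - 1044) - 1533721) = (1042692 - 588242) + (-112073 - 1533721) = 454450 - 1645794 = -1191344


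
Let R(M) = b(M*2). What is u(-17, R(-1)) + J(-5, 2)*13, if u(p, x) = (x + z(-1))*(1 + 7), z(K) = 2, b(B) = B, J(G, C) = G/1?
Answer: -65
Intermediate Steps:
J(G, C) = G (J(G, C) = G*1 = G)
R(M) = 2*M (R(M) = M*2 = 2*M)
u(p, x) = 16 + 8*x (u(p, x) = (x + 2)*(1 + 7) = (2 + x)*8 = 16 + 8*x)
u(-17, R(-1)) + J(-5, 2)*13 = (16 + 8*(2*(-1))) - 5*13 = (16 + 8*(-2)) - 65 = (16 - 16) - 65 = 0 - 65 = -65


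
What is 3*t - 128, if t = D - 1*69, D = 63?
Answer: -146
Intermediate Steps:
t = -6 (t = 63 - 1*69 = 63 - 69 = -6)
3*t - 128 = 3*(-6) - 128 = -18 - 128 = -146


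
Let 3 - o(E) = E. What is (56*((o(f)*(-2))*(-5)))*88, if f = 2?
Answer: 49280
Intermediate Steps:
o(E) = 3 - E
(56*((o(f)*(-2))*(-5)))*88 = (56*(((3 - 1*2)*(-2))*(-5)))*88 = (56*(((3 - 2)*(-2))*(-5)))*88 = (56*((1*(-2))*(-5)))*88 = (56*(-2*(-5)))*88 = (56*10)*88 = 560*88 = 49280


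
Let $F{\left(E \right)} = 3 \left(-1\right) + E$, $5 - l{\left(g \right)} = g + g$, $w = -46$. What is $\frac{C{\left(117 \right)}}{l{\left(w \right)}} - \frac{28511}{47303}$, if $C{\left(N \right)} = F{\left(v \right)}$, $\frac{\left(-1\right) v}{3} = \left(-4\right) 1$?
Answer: $- \frac{2339840}{4588391} \approx -0.50995$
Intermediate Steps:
$l{\left(g \right)} = 5 - 2 g$ ($l{\left(g \right)} = 5 - \left(g + g\right) = 5 - 2 g$)
$v = 12$ ($v = - 3 \left(\left(-4\right) 1\right) = \left(-3\right) \left(-4\right) = 12$)
$F{\left(E \right)} = -3 + E$
$C{\left(N \right)} = 9$ ($C{\left(N \right)} = -3 + 12 = 9$)
$\frac{C{\left(117 \right)}}{l{\left(w \right)}} - \frac{28511}{47303} = \frac{9}{5 - -92} - \frac{28511}{47303} = \frac{9}{5 + 92} - \frac{28511}{47303} = \frac{9}{97} - \frac{28511}{47303} = - \frac{2339840}{4588391}$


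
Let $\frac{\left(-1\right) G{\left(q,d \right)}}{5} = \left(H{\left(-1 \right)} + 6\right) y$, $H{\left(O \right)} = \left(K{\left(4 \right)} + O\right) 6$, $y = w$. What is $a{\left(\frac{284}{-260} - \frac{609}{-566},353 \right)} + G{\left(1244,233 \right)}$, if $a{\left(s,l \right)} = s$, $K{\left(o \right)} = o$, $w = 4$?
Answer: $- \frac{17659801}{36790} \approx -480.02$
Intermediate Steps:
$y = 4$
$H{\left(O \right)} = 24 + 6 O$ ($H{\left(O \right)} = \left(4 + O\right) 6 = 24 + 6 O$)
$G{\left(q,d \right)} = -480$ ($G{\left(q,d \right)} = - 5 \left(\left(24 + 6 \left(-1\right)\right) + 6\right) 4 = - 5 \left(\left(24 - 6\right) + 6\right) 4 = - 5 \left(18 + 6\right) 4 = - 5 \cdot 24 \cdot 4 = \left(-5\right) 96 = -480$)
$a{\left(\frac{284}{-260} - \frac{609}{-566},353 \right)} + G{\left(1244,233 \right)} = \left(\frac{284}{-260} - \frac{609}{-566}\right) - 480 = \left(284 \left(- \frac{1}{260}\right) - - \frac{609}{566}\right) - 480 = \left(- \frac{71}{65} + \frac{609}{566}\right) - 480 = - \frac{601}{36790} - 480 = - \frac{17659801}{36790}$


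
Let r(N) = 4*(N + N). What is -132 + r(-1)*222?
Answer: -1908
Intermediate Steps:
r(N) = 8*N (r(N) = 4*(2*N) = 8*N)
-132 + r(-1)*222 = -132 + (8*(-1))*222 = -132 - 8*222 = -132 - 1776 = -1908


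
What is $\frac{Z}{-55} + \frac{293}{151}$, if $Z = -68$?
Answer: $\frac{26383}{8305} \approx 3.1768$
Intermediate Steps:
$\frac{Z}{-55} + \frac{293}{151} = - \frac{68}{-55} + \frac{293}{151} = \left(-68\right) \left(- \frac{1}{55}\right) + 293 \cdot \frac{1}{151} = \frac{68}{55} + \frac{293}{151} = \frac{26383}{8305}$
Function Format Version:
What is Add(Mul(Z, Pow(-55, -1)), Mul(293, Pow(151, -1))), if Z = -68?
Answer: Rational(26383, 8305) ≈ 3.1768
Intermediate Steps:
Add(Mul(Z, Pow(-55, -1)), Mul(293, Pow(151, -1))) = Add(Mul(-68, Pow(-55, -1)), Mul(293, Pow(151, -1))) = Add(Mul(-68, Rational(-1, 55)), Mul(293, Rational(1, 151))) = Add(Rational(68, 55), Rational(293, 151)) = Rational(26383, 8305)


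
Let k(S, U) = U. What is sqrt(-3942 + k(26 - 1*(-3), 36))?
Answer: 3*I*sqrt(434) ≈ 62.498*I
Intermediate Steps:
sqrt(-3942 + k(26 - 1*(-3), 36)) = sqrt(-3942 + 36) = sqrt(-3906) = 3*I*sqrt(434)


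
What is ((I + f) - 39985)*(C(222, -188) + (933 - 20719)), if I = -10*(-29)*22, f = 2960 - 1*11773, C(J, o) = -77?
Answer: 842548734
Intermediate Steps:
f = -8813 (f = 2960 - 11773 = -8813)
I = 6380 (I = 290*22 = 6380)
((I + f) - 39985)*(C(222, -188) + (933 - 20719)) = ((6380 - 8813) - 39985)*(-77 + (933 - 20719)) = (-2433 - 39985)*(-77 - 19786) = -42418*(-19863) = 842548734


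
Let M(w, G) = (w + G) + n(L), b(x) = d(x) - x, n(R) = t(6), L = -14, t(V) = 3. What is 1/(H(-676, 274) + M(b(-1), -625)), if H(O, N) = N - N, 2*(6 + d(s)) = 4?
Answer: -1/625 ≈ -0.0016000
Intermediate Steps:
d(s) = -4 (d(s) = -6 + (½)*4 = -6 + 2 = -4)
H(O, N) = 0
n(R) = 3
b(x) = -4 - x
M(w, G) = 3 + G + w (M(w, G) = (w + G) + 3 = (G + w) + 3 = 3 + G + w)
1/(H(-676, 274) + M(b(-1), -625)) = 1/(0 + (3 - 625 + (-4 - 1*(-1)))) = 1/(0 + (3 - 625 + (-4 + 1))) = 1/(0 + (3 - 625 - 3)) = 1/(0 - 625) = 1/(-625) = -1/625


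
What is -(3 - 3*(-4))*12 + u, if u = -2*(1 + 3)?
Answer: -188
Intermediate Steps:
u = -8 (u = -2*4 = -8)
-(3 - 3*(-4))*12 + u = -(3 - 3*(-4))*12 - 8 = -(3 + 12)*12 - 8 = -1*15*12 - 8 = -15*12 - 8 = -180 - 8 = -188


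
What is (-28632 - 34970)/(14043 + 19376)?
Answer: -63602/33419 ≈ -1.9032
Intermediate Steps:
(-28632 - 34970)/(14043 + 19376) = -63602/33419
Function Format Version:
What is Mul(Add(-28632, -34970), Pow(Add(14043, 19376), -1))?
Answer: Rational(-63602, 33419) ≈ -1.9032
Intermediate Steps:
Mul(Add(-28632, -34970), Pow(Add(14043, 19376), -1)) = Mul(-63602, Pow(33419, -1)) = Mul(-63602, Rational(1, 33419)) = Rational(-63602, 33419)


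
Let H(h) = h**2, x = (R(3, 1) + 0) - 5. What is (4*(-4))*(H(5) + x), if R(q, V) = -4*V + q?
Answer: -304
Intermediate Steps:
R(q, V) = q - 4*V
x = -6 (x = ((3 - 4*1) + 0) - 5 = ((3 - 4) + 0) - 5 = (-1 + 0) - 5 = -1 - 5 = -6)
(4*(-4))*(H(5) + x) = (4*(-4))*(5**2 - 6) = -16*(25 - 6) = -16*19 = -304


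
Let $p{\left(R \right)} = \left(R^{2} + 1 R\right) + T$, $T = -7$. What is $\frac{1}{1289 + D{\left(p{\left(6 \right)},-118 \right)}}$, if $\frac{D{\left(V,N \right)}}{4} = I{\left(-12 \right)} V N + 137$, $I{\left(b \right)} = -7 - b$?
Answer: $- \frac{1}{80763} \approx -1.2382 \cdot 10^{-5}$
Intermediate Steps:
$p{\left(R \right)} = -7 + R + R^{2}$ ($p{\left(R \right)} = \left(R^{2} + 1 R\right) - 7 = \left(R^{2} + R\right) - 7 = \left(R + R^{2}\right) - 7 = -7 + R + R^{2}$)
$D{\left(V,N \right)} = 548 + 20 N V$ ($D{\left(V,N \right)} = 4 \left(\left(-7 - -12\right) V N + 137\right) = 4 \left(\left(-7 + 12\right) V N + 137\right) = 4 \left(5 V N + 137\right) = 4 \left(5 N V + 137\right) = 4 \left(137 + 5 N V\right) = 548 + 20 N V$)
$\frac{1}{1289 + D{\left(p{\left(6 \right)},-118 \right)}} = \frac{1}{1289 + \left(548 + 20 \left(-118\right) \left(-7 + 6 + 6^{2}\right)\right)} = \frac{1}{1289 + \left(548 + 20 \left(-118\right) \left(-7 + 6 + 36\right)\right)} = \frac{1}{1289 + \left(548 + 20 \left(-118\right) 35\right)} = \frac{1}{1289 + \left(548 - 82600\right)} = \frac{1}{1289 - 82052} = \frac{1}{-80763} = - \frac{1}{80763}$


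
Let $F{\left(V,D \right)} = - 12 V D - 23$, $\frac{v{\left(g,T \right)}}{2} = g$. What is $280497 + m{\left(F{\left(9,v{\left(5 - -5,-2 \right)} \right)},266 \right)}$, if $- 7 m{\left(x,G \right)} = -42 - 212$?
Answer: $\frac{1963733}{7} \approx 2.8053 \cdot 10^{5}$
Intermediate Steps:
$v{\left(g,T \right)} = 2 g$
$F{\left(V,D \right)} = -23 - 12 D V$ ($F{\left(V,D \right)} = - 12 D V - 23 = -23 - 12 D V$)
$m{\left(x,G \right)} = \frac{254}{7}$ ($m{\left(x,G \right)} = - \frac{-42 - 212}{7} = \left(- \frac{1}{7}\right) \left(-254\right) = \frac{254}{7}$)
$280497 + m{\left(F{\left(9,v{\left(5 - -5,-2 \right)} \right)},266 \right)} = 280497 + \frac{254}{7} = \frac{1963733}{7}$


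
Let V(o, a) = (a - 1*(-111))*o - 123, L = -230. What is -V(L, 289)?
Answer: 92123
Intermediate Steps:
V(o, a) = -123 + o*(111 + a) (V(o, a) = (a + 111)*o - 123 = (111 + a)*o - 123 = o*(111 + a) - 123 = -123 + o*(111 + a))
-V(L, 289) = -(-123 + 111*(-230) + 289*(-230)) = -(-123 - 25530 - 66470) = -1*(-92123) = 92123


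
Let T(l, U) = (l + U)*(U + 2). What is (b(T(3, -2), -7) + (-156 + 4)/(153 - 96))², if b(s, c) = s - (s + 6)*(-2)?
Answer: 784/9 ≈ 87.111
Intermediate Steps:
T(l, U) = (2 + U)*(U + l) (T(l, U) = (U + l)*(2 + U) = (2 + U)*(U + l))
b(s, c) = 12 + 3*s (b(s, c) = s - (6 + s)*(-2) = s - (-12 - 2*s) = s + (12 + 2*s) = 12 + 3*s)
(b(T(3, -2), -7) + (-156 + 4)/(153 - 96))² = ((12 + 3*((-2)² + 2*(-2) + 2*3 - 2*3)) + (-156 + 4)/(153 - 96))² = ((12 + 3*(4 - 4 + 6 - 6)) - 152/57)² = ((12 + 3*0) - 152*1/57)² = ((12 + 0) - 8/3)² = (12 - 8/3)² = (28/3)² = 784/9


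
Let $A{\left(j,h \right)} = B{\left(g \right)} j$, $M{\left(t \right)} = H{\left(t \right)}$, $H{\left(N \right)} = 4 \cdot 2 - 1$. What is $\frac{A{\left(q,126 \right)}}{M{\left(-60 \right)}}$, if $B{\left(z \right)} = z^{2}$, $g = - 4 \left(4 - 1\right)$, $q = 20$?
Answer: $\frac{2880}{7} \approx 411.43$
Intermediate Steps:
$H{\left(N \right)} = 7$ ($H{\left(N \right)} = 8 - 1 = 7$)
$M{\left(t \right)} = 7$
$g = -12$ ($g = \left(-4\right) 3 = -12$)
$A{\left(j,h \right)} = 144 j$ ($A{\left(j,h \right)} = \left(-12\right)^{2} j = 144 j$)
$\frac{A{\left(q,126 \right)}}{M{\left(-60 \right)}} = \frac{144 \cdot 20}{7} = 2880 \cdot \frac{1}{7} = \frac{2880}{7}$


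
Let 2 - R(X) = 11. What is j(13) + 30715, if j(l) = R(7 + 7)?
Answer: 30706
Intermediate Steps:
R(X) = -9 (R(X) = 2 - 1*11 = 2 - 11 = -9)
j(l) = -9
j(13) + 30715 = -9 + 30715 = 30706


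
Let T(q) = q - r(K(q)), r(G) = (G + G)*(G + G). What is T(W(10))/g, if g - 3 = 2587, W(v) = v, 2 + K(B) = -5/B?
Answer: -3/518 ≈ -0.0057915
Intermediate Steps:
K(B) = -2 - 5/B
r(G) = 4*G**2 (r(G) = (2*G)*(2*G) = 4*G**2)
g = 2590 (g = 3 + 2587 = 2590)
T(q) = q - 4*(-2 - 5/q)**2
T(W(10))/g = (10 - 4*(5 + 2*10)**2/10**2)/2590 = (10 - 4*1/100*(5 + 20)**2)*(1/2590) = (10 - 4*1/100*25**2)*(1/2590) = (10 - 4*1/100*625)*(1/2590) = (10 - 25)*(1/2590) = -15*1/2590 = -3/518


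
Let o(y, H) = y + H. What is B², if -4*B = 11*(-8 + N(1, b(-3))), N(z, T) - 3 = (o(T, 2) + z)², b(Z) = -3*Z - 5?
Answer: 14641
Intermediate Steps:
o(y, H) = H + y
b(Z) = -5 - 3*Z
N(z, T) = 3 + (2 + T + z)² (N(z, T) = 3 + ((2 + T) + z)² = 3 + (2 + T + z)²)
B = -121 (B = -11*(-8 + (3 + (2 + (-5 - 3*(-3)) + 1)²))/4 = -11*(-8 + (3 + (2 + (-5 + 9) + 1)²))/4 = -11*(-8 + (3 + (2 + 4 + 1)²))/4 = -11*(-8 + (3 + 7²))/4 = -11*(-8 + (3 + 49))/4 = -11*(-8 + 52)/4 = -11*44/4 = -¼*484 = -121)
B² = (-121)² = 14641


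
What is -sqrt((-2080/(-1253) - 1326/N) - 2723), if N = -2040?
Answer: -I*sqrt(427150776115)/12530 ≈ -52.16*I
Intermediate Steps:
-sqrt((-2080/(-1253) - 1326/N) - 2723) = -sqrt((-2080/(-1253) - 1326/(-2040)) - 2723) = -sqrt((-2080*(-1/1253) - 1326*(-1/2040)) - 2723) = -sqrt((2080/1253 + 13/20) - 2723) = -sqrt(57889/25060 - 2723) = -sqrt(-68180491/25060) = -I*sqrt(427150776115)/12530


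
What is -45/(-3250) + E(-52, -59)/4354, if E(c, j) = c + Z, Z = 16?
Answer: 7893/1415050 ≈ 0.0055779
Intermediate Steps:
E(c, j) = 16 + c (E(c, j) = c + 16 = 16 + c)
-45/(-3250) + E(-52, -59)/4354 = -45/(-3250) + (16 - 52)/4354 = -45*(-1/3250) - 36*1/4354 = 9/650 - 18/2177 = 7893/1415050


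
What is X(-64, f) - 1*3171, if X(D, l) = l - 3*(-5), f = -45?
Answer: -3201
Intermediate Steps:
X(D, l) = 15 + l (X(D, l) = l + 15 = 15 + l)
X(-64, f) - 1*3171 = (15 - 45) - 1*3171 = -30 - 3171 = -3201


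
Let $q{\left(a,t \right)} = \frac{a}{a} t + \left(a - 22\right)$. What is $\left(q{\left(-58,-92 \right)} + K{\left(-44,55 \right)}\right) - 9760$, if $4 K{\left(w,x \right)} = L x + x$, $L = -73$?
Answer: $-10922$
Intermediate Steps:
$K{\left(w,x \right)} = - 18 x$ ($K{\left(w,x \right)} = \frac{- 73 x + x}{4} = \frac{\left(-72\right) x}{4} = - 18 x$)
$q{\left(a,t \right)} = -22 + a + t$ ($q{\left(a,t \right)} = 1 t + \left(-22 + a\right) = t + \left(-22 + a\right) = -22 + a + t$)
$\left(q{\left(-58,-92 \right)} + K{\left(-44,55 \right)}\right) - 9760 = \left(\left(-22 - 58 - 92\right) - 990\right) - 9760 = \left(-172 - 990\right) - 9760 = -1162 - 9760 = -10922$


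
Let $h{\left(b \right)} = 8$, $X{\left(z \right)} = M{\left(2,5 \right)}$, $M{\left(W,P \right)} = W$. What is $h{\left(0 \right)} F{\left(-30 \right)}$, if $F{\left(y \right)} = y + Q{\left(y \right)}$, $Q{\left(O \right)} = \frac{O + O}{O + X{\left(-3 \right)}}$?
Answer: $- \frac{1560}{7} \approx -222.86$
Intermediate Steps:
$X{\left(z \right)} = 2$
$Q{\left(O \right)} = \frac{2 O}{2 + O}$ ($Q{\left(O \right)} = \frac{O + O}{O + 2} = \frac{2 O}{2 + O}$)
$F{\left(y \right)} = y + \frac{2 y}{2 + y}$
$h{\left(0 \right)} F{\left(-30 \right)} = 8 \left(- \frac{30 \left(4 - 30\right)}{2 - 30}\right) = 8 \left(\left(-30\right) \frac{1}{-28} \left(-26\right)\right) = 8 \left(\left(-30\right) \left(- \frac{1}{28}\right) \left(-26\right)\right) = 8 \left(- \frac{195}{7}\right) = - \frac{1560}{7}$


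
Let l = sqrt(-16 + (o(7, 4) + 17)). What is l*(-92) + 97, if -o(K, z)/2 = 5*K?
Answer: 97 - 92*I*sqrt(69) ≈ 97.0 - 764.21*I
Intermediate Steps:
o(K, z) = -10*K
l = I*sqrt(69) (l = sqrt(-16 + (-10*7 + 17)) = sqrt(-16 + (-70 + 17)) = sqrt(-16 - 53) = sqrt(-69) = I*sqrt(69) ≈ 8.3066*I)
l*(-92) + 97 = (I*sqrt(69))*(-92) + 97 = -92*I*sqrt(69) + 97 = 97 - 92*I*sqrt(69)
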